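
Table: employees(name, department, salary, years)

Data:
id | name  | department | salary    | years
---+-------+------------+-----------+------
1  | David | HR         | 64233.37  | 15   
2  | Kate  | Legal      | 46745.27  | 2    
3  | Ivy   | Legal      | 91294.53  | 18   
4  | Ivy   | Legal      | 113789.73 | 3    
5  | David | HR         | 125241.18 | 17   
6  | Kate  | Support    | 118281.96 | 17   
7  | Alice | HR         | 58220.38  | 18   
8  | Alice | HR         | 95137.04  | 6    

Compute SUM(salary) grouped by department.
SELECT department, SUM(salary) as result
FROM employees
GROUP BY department

Result:
  HR: 342831.97
  Legal: 251829.53
  Support: 118281.96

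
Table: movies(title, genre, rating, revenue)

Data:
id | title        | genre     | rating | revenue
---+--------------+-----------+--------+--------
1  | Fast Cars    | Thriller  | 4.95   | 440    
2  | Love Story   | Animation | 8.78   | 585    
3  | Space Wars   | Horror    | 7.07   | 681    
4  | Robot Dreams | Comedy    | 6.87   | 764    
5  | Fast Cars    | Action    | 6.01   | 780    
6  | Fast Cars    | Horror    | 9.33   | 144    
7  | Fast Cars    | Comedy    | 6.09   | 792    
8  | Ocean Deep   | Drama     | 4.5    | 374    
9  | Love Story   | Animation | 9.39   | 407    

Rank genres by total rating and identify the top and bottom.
SELECT genre, SUM(rating)
FROM movies
GROUP BY genre
ORDER BY SUM(rating)

All groups:
  Drama: 4.50
  Thriller: 4.95
  Action: 6.01
  Comedy: 12.96
  Horror: 16.40
  Animation: 18.17

Highest: Animation (18.17)
Lowest: Drama (4.50)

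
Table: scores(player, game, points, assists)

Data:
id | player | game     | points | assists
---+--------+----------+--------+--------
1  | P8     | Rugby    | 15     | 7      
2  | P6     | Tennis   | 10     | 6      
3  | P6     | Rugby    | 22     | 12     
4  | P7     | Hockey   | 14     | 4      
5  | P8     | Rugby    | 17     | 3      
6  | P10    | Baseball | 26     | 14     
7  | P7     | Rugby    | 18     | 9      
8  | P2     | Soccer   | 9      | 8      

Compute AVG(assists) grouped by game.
SELECT game, AVG(assists) as result
FROM scores
GROUP BY game

Result:
  Baseball: 14.00
  Hockey: 4.00
  Rugby: 7.75
  Soccer: 8.00
  Tennis: 6.00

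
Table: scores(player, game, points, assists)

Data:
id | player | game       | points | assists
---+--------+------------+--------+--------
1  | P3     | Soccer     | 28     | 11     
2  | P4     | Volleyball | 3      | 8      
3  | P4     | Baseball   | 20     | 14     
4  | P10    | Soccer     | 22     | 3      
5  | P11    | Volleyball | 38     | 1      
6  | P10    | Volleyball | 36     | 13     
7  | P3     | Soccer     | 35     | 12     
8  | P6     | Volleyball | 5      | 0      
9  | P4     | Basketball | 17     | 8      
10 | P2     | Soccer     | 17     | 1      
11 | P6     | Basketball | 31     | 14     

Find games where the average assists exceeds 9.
SELECT game, AVG(assists)
FROM scores
GROUP BY game
HAVING AVG(assists) > 9

Result:
  Baseball: avg=14.00
  Basketball: avg=11.00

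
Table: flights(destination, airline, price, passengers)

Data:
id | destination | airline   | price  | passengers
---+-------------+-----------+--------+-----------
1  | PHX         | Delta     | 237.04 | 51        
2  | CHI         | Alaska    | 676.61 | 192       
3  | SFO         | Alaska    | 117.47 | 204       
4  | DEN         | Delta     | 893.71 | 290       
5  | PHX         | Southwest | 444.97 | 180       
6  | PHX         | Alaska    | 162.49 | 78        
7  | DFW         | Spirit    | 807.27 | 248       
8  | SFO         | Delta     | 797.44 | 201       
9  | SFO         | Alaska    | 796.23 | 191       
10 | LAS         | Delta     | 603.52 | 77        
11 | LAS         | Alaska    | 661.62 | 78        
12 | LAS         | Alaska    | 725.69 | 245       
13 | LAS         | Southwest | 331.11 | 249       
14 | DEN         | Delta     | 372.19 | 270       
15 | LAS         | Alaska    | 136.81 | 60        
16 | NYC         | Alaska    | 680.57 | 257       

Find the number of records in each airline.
SELECT airline, COUNT(*) as count
FROM flights
GROUP BY airline

Result:
  Alaska: 8
  Delta: 5
  Southwest: 2
  Spirit: 1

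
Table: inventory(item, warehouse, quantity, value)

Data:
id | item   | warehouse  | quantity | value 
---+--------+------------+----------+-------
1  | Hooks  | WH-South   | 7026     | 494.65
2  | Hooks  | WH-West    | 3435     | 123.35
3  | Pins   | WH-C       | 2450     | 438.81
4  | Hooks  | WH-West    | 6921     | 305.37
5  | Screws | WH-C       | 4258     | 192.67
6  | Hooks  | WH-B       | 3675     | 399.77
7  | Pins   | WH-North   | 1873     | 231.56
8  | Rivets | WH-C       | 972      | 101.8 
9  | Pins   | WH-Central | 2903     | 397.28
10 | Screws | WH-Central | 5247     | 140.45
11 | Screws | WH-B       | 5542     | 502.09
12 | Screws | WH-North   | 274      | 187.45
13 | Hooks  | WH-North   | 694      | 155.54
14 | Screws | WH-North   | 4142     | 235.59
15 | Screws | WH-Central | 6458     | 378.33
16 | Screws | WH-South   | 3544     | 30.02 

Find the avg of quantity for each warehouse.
SELECT warehouse, AVG(quantity) as result
FROM inventory
GROUP BY warehouse

Result:
  WH-B: 4608.50
  WH-C: 2560.00
  WH-Central: 4869.33
  WH-North: 1745.75
  WH-South: 5285.00
  WH-West: 5178.00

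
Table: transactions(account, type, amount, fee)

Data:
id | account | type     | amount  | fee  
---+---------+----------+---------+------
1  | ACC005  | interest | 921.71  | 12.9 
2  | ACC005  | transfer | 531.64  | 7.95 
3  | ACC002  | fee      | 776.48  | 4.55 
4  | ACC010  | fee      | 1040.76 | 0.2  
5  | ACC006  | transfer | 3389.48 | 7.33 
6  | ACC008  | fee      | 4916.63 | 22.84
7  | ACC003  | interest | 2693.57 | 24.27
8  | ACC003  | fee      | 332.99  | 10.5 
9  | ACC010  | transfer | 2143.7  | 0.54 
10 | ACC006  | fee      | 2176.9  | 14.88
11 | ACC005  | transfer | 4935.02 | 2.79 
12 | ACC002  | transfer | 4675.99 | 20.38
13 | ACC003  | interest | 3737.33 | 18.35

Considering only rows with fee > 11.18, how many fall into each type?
SELECT type, COUNT(*)
FROM transactions
WHERE fee > 11.18
GROUP BY type

Note: WHERE filters rows before grouping.

Result:
  fee: 2
  interest: 3
  transfer: 1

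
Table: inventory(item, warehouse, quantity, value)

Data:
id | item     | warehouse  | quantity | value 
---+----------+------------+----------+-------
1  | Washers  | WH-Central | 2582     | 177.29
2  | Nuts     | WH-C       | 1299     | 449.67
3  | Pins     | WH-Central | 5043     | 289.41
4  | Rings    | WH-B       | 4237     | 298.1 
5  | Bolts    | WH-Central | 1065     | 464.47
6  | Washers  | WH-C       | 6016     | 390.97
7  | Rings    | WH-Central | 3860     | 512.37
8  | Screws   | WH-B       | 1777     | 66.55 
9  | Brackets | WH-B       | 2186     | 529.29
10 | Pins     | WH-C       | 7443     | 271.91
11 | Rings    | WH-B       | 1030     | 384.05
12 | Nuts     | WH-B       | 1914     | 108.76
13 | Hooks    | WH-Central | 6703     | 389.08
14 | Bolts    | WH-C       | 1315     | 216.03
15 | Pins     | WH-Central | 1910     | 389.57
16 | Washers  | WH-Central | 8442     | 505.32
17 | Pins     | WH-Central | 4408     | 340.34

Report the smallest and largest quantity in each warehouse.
SELECT warehouse, MIN(quantity), MAX(quantity)
FROM inventory
GROUP BY warehouse

Result:
  WH-B: min=1030, max=4237
  WH-C: min=1299, max=7443
  WH-Central: min=1065, max=8442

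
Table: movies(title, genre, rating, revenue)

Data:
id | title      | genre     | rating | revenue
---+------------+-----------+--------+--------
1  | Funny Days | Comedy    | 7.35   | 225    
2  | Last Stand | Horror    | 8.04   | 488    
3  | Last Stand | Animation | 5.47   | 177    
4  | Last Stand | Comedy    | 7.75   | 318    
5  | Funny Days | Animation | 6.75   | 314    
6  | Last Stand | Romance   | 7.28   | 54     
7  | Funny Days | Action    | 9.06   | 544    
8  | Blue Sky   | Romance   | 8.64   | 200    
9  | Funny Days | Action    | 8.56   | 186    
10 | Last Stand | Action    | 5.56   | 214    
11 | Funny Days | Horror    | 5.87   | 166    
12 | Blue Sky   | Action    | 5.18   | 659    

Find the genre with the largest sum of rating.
SELECT genre, SUM(rating) as val
FROM movies
GROUP BY genre
ORDER BY val DESC
LIMIT 1

Result: Action with sum(rating) = 28.36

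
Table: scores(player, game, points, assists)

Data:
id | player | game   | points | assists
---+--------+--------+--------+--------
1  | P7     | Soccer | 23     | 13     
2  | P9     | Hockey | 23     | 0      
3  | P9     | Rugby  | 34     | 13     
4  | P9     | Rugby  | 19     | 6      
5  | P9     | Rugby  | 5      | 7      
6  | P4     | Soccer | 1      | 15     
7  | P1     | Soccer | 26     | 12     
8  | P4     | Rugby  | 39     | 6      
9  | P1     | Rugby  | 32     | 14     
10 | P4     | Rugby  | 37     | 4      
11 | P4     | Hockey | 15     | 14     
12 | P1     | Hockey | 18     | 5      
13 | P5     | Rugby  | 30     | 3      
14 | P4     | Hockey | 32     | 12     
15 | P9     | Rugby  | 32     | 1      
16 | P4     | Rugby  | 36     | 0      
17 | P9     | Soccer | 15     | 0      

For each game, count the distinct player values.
SELECT game, COUNT(DISTINCT player)
FROM scores
GROUP BY game

Result:
  Hockey: 3 distinct
  Rugby: 4 distinct
  Soccer: 4 distinct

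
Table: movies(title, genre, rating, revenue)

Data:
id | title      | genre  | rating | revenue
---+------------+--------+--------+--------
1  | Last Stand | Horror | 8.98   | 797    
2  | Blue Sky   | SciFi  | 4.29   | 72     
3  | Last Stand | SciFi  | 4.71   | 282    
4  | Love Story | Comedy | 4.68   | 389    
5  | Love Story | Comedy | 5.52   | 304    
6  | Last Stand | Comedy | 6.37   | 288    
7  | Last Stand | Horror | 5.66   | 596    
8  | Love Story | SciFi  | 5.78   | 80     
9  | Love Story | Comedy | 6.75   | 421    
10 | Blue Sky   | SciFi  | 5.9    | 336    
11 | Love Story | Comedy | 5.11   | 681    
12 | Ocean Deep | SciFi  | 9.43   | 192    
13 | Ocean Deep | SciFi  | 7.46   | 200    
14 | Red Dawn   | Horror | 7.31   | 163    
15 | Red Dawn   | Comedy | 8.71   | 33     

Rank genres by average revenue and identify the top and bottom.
SELECT genre, AVG(revenue)
FROM movies
GROUP BY genre
ORDER BY AVG(revenue)

All groups:
  SciFi: 193.67
  Comedy: 352.67
  Horror: 518.67

Highest: Horror (518.67)
Lowest: SciFi (193.67)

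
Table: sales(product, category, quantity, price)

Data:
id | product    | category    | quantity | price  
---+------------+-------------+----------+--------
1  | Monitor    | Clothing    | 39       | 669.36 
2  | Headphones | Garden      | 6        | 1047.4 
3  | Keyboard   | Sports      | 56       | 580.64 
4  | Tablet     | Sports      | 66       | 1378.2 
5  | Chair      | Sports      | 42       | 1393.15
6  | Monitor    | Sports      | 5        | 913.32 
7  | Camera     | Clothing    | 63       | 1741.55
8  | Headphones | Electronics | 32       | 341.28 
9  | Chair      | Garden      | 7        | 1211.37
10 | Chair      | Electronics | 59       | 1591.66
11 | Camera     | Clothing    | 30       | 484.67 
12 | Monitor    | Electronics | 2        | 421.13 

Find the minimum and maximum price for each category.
SELECT category, MIN(price), MAX(price)
FROM sales
GROUP BY category

Result:
  Clothing: min=484.67, max=1741.55
  Electronics: min=341.28, max=1591.66
  Garden: min=1047.40, max=1211.37
  Sports: min=580.64, max=1393.15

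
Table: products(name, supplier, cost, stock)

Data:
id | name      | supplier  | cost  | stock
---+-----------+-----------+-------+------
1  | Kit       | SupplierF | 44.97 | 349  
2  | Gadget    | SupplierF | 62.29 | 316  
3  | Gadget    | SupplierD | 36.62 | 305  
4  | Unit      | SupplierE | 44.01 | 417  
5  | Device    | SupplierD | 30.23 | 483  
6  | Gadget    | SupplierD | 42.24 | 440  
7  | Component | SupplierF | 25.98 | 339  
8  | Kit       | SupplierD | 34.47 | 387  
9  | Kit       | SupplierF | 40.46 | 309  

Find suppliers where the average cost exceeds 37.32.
SELECT supplier, AVG(cost)
FROM products
GROUP BY supplier
HAVING AVG(cost) > 37.32

Result:
  SupplierE: avg=44.01
  SupplierF: avg=43.43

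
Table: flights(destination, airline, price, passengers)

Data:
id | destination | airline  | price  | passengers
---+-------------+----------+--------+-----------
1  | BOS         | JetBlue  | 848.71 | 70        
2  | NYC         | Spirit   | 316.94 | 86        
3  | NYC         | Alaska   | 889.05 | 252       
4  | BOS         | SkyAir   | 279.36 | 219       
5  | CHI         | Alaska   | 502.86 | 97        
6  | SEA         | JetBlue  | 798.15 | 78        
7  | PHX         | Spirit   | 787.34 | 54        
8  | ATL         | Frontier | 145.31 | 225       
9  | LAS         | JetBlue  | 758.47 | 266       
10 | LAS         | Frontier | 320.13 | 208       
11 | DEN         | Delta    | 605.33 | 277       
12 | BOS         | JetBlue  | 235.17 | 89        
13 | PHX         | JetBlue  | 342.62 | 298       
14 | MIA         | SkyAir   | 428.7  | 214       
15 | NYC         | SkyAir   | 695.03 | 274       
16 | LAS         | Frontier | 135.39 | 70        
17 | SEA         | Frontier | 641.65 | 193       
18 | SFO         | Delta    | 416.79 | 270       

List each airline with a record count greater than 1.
SELECT airline, COUNT(*) as cnt
FROM flights
GROUP BY airline
HAVING COUNT(*) > 1

Result:
  Alaska: 2
  Delta: 2
  Frontier: 4
  JetBlue: 5
  SkyAir: 3
  Spirit: 2

Note: HAVING filters groups after aggregation, WHERE filters rows before.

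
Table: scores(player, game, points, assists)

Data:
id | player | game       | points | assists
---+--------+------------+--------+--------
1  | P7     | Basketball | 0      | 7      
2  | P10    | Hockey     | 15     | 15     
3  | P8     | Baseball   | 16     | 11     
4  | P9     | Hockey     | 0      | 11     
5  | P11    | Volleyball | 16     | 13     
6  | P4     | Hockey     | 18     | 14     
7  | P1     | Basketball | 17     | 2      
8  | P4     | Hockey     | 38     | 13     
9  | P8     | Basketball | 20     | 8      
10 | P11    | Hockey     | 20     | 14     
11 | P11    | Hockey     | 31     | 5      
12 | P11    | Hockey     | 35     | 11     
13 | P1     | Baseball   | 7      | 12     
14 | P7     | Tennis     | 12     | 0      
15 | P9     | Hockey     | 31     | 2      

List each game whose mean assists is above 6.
SELECT game, AVG(assists)
FROM scores
GROUP BY game
HAVING AVG(assists) > 6

Result:
  Baseball: avg=11.50
  Hockey: avg=10.63
  Volleyball: avg=13.00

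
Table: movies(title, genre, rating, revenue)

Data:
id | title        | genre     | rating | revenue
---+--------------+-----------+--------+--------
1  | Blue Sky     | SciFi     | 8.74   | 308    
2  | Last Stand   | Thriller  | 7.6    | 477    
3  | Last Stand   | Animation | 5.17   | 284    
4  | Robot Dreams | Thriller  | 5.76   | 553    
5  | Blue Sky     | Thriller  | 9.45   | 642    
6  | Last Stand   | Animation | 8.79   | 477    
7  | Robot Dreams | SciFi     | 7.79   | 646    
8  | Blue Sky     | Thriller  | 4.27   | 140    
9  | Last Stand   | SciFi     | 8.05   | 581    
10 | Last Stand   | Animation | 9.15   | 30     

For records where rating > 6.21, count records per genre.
SELECT genre, COUNT(*)
FROM movies
WHERE rating > 6.21
GROUP BY genre

Note: WHERE filters rows before grouping.

Result:
  Animation: 2
  SciFi: 3
  Thriller: 2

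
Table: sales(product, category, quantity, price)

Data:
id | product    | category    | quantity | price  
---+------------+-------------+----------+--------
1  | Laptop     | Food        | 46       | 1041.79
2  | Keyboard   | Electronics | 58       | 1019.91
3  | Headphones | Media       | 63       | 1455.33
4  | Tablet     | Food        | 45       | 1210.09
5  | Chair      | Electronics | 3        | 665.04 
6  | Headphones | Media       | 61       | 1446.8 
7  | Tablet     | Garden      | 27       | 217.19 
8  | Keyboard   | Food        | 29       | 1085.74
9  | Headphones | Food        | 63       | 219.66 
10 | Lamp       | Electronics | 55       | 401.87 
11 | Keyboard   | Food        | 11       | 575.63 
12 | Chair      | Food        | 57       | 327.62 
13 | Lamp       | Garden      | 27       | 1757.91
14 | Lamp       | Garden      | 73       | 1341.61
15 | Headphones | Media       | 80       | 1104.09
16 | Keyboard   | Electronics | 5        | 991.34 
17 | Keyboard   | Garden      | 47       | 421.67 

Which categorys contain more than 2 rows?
SELECT category, COUNT(*) as cnt
FROM sales
GROUP BY category
HAVING COUNT(*) > 2

Result:
  Electronics: 4
  Food: 6
  Garden: 4
  Media: 3

Note: HAVING filters groups after aggregation, WHERE filters rows before.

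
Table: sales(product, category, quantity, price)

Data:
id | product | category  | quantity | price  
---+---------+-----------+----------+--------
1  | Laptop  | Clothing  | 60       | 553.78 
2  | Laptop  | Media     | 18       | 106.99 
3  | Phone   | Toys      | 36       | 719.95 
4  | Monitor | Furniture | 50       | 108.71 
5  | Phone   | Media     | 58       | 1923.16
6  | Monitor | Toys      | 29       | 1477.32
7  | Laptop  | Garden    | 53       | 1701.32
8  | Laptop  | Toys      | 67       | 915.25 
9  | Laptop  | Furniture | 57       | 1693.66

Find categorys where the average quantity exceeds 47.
SELECT category, AVG(quantity)
FROM sales
GROUP BY category
HAVING AVG(quantity) > 47

Result:
  Clothing: avg=60.00
  Furniture: avg=53.50
  Garden: avg=53.00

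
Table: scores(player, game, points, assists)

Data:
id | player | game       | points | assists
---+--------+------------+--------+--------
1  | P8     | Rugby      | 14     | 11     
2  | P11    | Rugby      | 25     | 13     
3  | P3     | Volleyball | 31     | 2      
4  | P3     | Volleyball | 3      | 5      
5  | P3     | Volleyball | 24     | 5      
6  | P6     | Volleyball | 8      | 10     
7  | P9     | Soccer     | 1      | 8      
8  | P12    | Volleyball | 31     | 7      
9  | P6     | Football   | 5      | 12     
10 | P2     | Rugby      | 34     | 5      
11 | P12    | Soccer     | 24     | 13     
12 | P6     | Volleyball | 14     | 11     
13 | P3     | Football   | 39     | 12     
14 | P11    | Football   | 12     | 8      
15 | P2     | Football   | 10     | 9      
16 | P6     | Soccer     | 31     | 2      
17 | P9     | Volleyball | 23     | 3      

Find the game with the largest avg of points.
SELECT game, AVG(points) as val
FROM scores
GROUP BY game
ORDER BY val DESC
LIMIT 1

Result: Rugby with avg(points) = 24.33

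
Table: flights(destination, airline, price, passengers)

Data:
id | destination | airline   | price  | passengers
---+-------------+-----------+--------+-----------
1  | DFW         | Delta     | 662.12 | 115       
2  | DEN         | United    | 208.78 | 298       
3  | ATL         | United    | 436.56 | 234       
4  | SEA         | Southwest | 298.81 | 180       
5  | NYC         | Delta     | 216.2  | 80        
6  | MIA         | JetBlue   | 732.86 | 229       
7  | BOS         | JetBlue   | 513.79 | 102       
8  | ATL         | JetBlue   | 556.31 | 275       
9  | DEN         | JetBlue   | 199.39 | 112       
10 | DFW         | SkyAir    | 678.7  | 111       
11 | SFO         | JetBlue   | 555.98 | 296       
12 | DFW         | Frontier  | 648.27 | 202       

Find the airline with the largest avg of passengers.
SELECT airline, AVG(passengers) as val
FROM flights
GROUP BY airline
ORDER BY val DESC
LIMIT 1

Result: United with avg(passengers) = 266.00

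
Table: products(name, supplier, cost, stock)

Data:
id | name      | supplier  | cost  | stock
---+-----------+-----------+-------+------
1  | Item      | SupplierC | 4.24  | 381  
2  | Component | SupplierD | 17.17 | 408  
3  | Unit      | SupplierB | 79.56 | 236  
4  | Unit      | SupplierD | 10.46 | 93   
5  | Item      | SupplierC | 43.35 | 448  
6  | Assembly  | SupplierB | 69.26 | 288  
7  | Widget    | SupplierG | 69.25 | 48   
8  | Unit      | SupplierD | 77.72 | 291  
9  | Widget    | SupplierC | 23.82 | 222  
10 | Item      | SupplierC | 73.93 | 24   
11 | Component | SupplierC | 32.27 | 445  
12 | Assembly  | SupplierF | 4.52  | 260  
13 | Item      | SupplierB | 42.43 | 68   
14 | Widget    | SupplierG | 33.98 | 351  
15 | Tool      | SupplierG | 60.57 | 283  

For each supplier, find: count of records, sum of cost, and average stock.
SELECT supplier,
       COUNT(*) as cnt,
       SUM(cost) as total_cost,
       AVG(stock) as avg_stock
FROM products
GROUP BY supplier

Result:
  SupplierB: 3 records, 191.25 total cost, 197.33 avg stock
  SupplierC: 5 records, 177.61 total cost, 304.00 avg stock
  SupplierD: 3 records, 105.35 total cost, 264.00 avg stock
  SupplierF: 1 records, 4.52 total cost, 260.00 avg stock
  SupplierG: 3 records, 163.80 total cost, 227.33 avg stock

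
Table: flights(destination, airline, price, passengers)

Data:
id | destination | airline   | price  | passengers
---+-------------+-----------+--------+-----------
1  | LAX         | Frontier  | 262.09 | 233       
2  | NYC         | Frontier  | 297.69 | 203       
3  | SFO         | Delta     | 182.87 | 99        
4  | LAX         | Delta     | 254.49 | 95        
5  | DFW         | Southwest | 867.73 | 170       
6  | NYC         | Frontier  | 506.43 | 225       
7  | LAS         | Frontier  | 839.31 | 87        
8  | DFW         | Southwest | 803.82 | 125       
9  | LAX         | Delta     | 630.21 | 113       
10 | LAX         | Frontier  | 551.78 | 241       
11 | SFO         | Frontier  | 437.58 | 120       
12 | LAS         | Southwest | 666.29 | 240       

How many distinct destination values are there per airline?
SELECT airline, COUNT(DISTINCT destination)
FROM flights
GROUP BY airline

Result:
  Delta: 2 distinct
  Frontier: 4 distinct
  Southwest: 2 distinct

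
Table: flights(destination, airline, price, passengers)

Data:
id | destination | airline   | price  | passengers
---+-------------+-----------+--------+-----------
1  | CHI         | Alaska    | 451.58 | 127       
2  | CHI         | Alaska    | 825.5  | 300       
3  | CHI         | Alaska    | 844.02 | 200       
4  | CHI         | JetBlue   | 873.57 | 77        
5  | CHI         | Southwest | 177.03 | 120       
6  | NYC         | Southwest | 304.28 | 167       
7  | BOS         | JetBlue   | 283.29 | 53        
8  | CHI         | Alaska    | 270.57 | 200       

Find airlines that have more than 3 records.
SELECT airline, COUNT(*) as cnt
FROM flights
GROUP BY airline
HAVING COUNT(*) > 3

Result:
  Alaska: 4

Note: HAVING filters groups after aggregation, WHERE filters rows before.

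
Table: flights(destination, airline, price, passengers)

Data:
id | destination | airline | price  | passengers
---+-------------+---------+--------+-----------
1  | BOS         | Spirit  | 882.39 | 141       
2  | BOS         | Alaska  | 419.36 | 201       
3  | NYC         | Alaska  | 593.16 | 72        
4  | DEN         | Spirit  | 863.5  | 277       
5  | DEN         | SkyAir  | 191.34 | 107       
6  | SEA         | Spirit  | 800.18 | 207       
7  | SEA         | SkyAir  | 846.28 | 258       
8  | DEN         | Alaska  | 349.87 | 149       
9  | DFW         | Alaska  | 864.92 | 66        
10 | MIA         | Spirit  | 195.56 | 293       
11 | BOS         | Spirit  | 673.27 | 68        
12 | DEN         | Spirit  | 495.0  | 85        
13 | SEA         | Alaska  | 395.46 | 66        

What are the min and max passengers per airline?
SELECT airline, MIN(passengers), MAX(passengers)
FROM flights
GROUP BY airline

Result:
  Alaska: min=66, max=201
  SkyAir: min=107, max=258
  Spirit: min=68, max=293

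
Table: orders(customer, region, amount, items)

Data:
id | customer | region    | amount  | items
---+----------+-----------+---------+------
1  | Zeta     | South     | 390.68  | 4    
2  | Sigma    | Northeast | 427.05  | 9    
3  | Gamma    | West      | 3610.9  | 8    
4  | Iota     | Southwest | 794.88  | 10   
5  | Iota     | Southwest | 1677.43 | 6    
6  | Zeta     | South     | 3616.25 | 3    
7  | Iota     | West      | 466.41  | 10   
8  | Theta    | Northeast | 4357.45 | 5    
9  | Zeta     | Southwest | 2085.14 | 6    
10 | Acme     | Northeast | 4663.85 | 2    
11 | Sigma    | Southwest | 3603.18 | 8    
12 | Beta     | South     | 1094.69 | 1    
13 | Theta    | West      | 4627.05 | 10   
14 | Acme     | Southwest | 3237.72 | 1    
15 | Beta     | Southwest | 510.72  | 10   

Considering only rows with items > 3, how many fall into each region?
SELECT region, COUNT(*)
FROM orders
WHERE items > 3
GROUP BY region

Note: WHERE filters rows before grouping.

Result:
  Northeast: 2
  South: 1
  Southwest: 5
  West: 3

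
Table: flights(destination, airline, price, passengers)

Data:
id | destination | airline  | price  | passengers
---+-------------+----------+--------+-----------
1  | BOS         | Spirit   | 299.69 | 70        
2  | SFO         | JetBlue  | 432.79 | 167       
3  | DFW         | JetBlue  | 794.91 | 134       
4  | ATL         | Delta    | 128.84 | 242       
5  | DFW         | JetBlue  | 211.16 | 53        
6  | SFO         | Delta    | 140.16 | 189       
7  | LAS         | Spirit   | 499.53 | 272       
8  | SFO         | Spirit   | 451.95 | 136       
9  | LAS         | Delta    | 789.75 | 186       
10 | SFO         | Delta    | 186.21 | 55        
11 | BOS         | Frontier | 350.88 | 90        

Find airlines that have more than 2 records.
SELECT airline, COUNT(*) as cnt
FROM flights
GROUP BY airline
HAVING COUNT(*) > 2

Result:
  Delta: 4
  JetBlue: 3
  Spirit: 3

Note: HAVING filters groups after aggregation, WHERE filters rows before.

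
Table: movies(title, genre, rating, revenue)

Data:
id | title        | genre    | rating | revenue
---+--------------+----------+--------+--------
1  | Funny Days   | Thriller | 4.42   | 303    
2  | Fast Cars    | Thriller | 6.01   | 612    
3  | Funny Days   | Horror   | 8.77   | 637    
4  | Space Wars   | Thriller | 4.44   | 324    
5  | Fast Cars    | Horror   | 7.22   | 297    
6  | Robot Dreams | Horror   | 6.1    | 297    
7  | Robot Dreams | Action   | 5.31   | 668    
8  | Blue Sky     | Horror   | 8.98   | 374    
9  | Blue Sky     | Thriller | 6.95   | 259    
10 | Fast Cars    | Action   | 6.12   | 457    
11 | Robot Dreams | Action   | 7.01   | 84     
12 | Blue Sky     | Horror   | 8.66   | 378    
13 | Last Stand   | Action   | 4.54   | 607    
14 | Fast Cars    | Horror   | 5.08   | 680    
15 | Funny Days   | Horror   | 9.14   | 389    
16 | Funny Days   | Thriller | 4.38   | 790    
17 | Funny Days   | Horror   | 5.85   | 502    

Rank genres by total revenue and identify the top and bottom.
SELECT genre, SUM(revenue)
FROM movies
GROUP BY genre
ORDER BY SUM(revenue)

All groups:
  Action: 1816
  Thriller: 2288
  Horror: 3554

Highest: Horror (3554)
Lowest: Action (1816)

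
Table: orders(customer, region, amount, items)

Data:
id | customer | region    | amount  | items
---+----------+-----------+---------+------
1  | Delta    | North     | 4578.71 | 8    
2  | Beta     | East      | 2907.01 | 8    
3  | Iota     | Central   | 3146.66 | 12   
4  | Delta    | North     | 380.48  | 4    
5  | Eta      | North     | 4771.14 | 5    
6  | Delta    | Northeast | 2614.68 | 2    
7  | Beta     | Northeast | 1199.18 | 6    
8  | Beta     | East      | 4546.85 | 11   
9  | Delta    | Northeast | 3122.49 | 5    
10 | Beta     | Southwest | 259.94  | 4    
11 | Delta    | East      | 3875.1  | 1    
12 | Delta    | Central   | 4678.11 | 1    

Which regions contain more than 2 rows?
SELECT region, COUNT(*) as cnt
FROM orders
GROUP BY region
HAVING COUNT(*) > 2

Result:
  East: 3
  North: 3
  Northeast: 3

Note: HAVING filters groups after aggregation, WHERE filters rows before.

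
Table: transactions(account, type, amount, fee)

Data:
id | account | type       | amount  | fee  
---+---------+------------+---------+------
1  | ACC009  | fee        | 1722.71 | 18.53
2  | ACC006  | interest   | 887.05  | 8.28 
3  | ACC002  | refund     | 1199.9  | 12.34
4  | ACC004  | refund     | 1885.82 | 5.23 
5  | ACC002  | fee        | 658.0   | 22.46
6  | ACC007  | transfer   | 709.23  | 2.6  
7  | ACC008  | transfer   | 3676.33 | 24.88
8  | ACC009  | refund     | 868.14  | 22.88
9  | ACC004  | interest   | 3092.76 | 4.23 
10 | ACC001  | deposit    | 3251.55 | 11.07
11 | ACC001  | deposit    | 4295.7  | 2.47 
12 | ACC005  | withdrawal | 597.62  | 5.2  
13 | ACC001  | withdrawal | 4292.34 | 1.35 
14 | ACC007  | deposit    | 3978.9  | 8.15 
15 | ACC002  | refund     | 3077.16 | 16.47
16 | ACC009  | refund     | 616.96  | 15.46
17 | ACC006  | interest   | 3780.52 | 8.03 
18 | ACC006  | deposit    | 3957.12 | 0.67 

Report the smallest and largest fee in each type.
SELECT type, MIN(fee), MAX(fee)
FROM transactions
GROUP BY type

Result:
  deposit: min=0.67, max=11.07
  fee: min=18.53, max=22.46
  interest: min=4.23, max=8.28
  refund: min=5.23, max=22.88
  transfer: min=2.60, max=24.88
  withdrawal: min=1.35, max=5.20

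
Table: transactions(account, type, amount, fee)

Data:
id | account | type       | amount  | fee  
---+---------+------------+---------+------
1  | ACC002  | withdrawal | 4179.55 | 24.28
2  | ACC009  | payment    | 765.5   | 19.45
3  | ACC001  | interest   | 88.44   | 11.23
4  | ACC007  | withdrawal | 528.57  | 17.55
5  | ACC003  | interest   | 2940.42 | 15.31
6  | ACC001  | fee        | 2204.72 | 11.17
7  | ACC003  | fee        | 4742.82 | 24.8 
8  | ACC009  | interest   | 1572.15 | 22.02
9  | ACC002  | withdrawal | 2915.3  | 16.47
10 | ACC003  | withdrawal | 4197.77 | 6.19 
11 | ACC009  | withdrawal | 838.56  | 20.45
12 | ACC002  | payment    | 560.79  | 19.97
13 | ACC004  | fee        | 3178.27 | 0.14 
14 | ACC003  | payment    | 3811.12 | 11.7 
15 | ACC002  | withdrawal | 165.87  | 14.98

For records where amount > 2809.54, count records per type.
SELECT type, COUNT(*)
FROM transactions
WHERE amount > 2809.54
GROUP BY type

Note: WHERE filters rows before grouping.

Result:
  fee: 2
  interest: 1
  payment: 1
  withdrawal: 3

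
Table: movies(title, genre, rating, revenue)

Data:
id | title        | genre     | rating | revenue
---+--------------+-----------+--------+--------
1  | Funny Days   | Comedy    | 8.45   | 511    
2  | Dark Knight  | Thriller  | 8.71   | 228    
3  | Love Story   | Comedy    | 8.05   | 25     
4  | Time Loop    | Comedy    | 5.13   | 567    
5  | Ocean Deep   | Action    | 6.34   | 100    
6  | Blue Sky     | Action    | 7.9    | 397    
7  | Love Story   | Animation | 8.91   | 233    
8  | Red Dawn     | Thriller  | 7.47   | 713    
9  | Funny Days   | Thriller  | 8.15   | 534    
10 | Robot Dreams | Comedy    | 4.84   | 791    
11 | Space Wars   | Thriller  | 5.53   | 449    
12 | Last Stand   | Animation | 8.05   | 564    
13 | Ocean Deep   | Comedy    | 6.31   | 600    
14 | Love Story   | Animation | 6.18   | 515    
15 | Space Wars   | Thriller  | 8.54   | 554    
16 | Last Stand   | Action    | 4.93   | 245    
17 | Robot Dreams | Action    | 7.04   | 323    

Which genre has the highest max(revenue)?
SELECT genre, MAX(revenue) as val
FROM movies
GROUP BY genre
ORDER BY val DESC
LIMIT 1

Result: Comedy with max(revenue) = 791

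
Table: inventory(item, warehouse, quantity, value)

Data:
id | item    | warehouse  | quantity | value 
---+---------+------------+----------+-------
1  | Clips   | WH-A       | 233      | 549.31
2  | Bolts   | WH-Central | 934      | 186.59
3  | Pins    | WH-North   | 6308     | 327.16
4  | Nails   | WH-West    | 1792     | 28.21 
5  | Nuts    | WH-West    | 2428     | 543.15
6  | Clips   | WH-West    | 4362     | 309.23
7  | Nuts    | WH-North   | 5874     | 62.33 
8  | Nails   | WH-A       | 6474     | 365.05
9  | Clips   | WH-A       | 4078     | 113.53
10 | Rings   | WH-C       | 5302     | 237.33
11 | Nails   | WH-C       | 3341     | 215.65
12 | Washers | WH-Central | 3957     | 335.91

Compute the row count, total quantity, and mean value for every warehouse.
SELECT warehouse,
       COUNT(*) as cnt,
       SUM(quantity) as total_quantity,
       AVG(value) as avg_value
FROM inventory
GROUP BY warehouse

Result:
  WH-A: 3 records, 10785 total quantity, 342.63 avg value
  WH-C: 2 records, 8643 total quantity, 226.49 avg value
  WH-Central: 2 records, 4891 total quantity, 261.25 avg value
  WH-North: 2 records, 12182 total quantity, 194.75 avg value
  WH-West: 3 records, 8582 total quantity, 293.53 avg value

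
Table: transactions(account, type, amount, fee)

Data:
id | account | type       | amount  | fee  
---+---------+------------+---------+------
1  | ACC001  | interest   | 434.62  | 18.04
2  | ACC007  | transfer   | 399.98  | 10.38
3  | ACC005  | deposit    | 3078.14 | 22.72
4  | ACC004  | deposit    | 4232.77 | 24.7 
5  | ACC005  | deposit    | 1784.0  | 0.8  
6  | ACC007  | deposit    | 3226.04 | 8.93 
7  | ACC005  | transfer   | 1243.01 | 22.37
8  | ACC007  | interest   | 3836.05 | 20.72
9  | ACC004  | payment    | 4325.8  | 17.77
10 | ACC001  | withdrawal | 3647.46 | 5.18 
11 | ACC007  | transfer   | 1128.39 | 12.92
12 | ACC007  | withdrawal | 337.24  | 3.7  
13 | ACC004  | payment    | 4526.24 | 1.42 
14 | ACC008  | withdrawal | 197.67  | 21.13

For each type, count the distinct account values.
SELECT type, COUNT(DISTINCT account)
FROM transactions
GROUP BY type

Result:
  deposit: 3 distinct
  interest: 2 distinct
  payment: 1 distinct
  transfer: 2 distinct
  withdrawal: 3 distinct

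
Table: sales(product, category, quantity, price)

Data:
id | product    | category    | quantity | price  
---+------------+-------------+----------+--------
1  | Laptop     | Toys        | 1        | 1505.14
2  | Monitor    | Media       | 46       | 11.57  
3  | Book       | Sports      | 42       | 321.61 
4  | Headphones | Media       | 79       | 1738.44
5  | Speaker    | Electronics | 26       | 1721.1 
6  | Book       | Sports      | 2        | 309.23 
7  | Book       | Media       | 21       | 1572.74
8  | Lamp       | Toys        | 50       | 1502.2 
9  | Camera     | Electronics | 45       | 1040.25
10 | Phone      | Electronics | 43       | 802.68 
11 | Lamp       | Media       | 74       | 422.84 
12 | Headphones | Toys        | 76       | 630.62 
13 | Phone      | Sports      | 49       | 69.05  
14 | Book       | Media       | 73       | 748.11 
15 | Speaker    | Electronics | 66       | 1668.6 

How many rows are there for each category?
SELECT category, COUNT(*) as count
FROM sales
GROUP BY category

Result:
  Electronics: 4
  Media: 5
  Sports: 3
  Toys: 3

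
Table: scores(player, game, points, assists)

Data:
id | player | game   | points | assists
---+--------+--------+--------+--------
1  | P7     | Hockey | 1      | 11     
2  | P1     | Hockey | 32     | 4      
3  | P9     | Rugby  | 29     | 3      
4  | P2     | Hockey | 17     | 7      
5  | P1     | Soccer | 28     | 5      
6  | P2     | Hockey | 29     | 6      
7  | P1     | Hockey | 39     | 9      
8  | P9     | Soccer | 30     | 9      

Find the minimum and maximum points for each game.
SELECT game, MIN(points), MAX(points)
FROM scores
GROUP BY game

Result:
  Hockey: min=1, max=39
  Rugby: min=29, max=29
  Soccer: min=28, max=30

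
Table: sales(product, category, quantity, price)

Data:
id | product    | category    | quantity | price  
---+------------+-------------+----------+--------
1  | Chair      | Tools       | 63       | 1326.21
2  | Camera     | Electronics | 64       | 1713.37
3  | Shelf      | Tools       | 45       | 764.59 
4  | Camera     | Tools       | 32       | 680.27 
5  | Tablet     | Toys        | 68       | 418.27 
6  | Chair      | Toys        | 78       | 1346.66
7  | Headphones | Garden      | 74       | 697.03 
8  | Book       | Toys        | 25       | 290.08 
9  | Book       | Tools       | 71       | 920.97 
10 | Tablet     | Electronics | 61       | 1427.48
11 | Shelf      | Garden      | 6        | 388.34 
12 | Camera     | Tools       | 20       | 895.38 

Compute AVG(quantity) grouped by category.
SELECT category, AVG(quantity) as result
FROM sales
GROUP BY category

Result:
  Electronics: 62.50
  Garden: 40.00
  Tools: 46.20
  Toys: 57.00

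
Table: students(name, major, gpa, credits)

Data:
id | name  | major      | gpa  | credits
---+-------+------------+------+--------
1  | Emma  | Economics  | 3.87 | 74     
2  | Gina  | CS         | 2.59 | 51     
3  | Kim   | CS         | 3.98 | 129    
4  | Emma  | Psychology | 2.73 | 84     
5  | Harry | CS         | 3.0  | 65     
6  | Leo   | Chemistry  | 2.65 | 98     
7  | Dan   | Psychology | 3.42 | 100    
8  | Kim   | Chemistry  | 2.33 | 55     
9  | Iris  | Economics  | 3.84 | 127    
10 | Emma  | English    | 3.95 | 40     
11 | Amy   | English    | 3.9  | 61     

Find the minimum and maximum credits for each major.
SELECT major, MIN(credits), MAX(credits)
FROM students
GROUP BY major

Result:
  CS: min=51, max=129
  Chemistry: min=55, max=98
  Economics: min=74, max=127
  English: min=40, max=61
  Psychology: min=84, max=100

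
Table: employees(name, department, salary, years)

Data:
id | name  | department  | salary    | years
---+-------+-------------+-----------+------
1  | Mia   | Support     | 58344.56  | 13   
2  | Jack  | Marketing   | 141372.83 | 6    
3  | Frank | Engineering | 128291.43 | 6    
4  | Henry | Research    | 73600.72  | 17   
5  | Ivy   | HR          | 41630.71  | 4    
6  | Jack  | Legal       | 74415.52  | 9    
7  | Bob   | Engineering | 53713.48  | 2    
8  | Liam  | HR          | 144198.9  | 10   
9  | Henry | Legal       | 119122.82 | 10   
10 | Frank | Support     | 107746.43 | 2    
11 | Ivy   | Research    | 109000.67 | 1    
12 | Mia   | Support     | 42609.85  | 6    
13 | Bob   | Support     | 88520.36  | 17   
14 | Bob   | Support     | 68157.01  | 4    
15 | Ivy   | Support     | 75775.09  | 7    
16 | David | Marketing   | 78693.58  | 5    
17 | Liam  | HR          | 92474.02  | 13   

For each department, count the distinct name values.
SELECT department, COUNT(DISTINCT name)
FROM employees
GROUP BY department

Result:
  Engineering: 2 distinct
  HR: 2 distinct
  Legal: 2 distinct
  Marketing: 2 distinct
  Research: 2 distinct
  Support: 4 distinct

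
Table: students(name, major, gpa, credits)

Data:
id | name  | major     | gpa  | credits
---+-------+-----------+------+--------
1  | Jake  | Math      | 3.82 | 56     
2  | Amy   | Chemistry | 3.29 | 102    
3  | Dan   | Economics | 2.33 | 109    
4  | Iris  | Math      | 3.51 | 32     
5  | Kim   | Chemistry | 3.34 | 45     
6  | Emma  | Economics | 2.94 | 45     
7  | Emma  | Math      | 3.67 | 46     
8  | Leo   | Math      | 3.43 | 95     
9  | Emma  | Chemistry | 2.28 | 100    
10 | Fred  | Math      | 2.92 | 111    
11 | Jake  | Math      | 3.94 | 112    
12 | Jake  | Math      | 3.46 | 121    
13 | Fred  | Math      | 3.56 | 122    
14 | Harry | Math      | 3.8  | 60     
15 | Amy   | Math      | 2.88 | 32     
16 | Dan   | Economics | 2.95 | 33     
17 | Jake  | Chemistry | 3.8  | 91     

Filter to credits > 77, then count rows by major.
SELECT major, COUNT(*)
FROM students
WHERE credits > 77
GROUP BY major

Note: WHERE filters rows before grouping.

Result:
  Chemistry: 3
  Economics: 1
  Math: 5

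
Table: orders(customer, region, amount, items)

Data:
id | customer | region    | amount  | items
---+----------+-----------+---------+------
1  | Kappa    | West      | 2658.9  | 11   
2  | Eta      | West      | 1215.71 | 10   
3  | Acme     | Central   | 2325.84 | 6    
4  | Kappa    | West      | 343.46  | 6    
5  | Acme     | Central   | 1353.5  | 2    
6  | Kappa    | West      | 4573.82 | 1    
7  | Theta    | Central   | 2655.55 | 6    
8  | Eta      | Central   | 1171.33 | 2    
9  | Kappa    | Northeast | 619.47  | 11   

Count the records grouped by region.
SELECT region, COUNT(*) as count
FROM orders
GROUP BY region

Result:
  Central: 4
  Northeast: 1
  West: 4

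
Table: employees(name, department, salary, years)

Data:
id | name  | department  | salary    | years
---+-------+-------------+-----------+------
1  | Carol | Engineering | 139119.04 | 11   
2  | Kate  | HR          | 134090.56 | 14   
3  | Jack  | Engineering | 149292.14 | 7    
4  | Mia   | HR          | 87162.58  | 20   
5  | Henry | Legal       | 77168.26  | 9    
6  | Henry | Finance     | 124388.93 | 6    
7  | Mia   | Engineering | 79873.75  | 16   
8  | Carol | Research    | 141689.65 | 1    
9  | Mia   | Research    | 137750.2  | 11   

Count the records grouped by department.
SELECT department, COUNT(*) as count
FROM employees
GROUP BY department

Result:
  Engineering: 3
  Finance: 1
  HR: 2
  Legal: 1
  Research: 2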